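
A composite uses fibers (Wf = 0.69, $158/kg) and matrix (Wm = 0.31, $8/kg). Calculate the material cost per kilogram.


Cost = cost_f*Wf + cost_m*Wm = 158*0.69 + 8*0.31 = $111.5/kg

$111.5/kg


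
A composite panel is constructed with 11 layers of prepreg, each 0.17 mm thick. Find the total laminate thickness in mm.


h = n * t_ply = 11 * 0.17 = 1.87 mm

1.87 mm


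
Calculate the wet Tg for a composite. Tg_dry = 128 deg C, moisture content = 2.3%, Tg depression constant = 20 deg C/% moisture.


Tg_wet = Tg_dry - k*moisture = 128 - 20*2.3 = 82.0 deg C

82.0 deg C


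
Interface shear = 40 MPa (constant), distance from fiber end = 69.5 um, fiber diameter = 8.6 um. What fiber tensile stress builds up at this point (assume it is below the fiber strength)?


Force balance: sigma_f * (pi*d^2/4) = tau * (pi*d) * x  ->  sigma_f = 4 * tau * x / d
sigma_f = 4 * 40 * 69.5 / 8.6 = 1293.0 MPa

1293.0 MPa


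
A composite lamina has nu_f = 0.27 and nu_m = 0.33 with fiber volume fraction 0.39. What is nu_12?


nu_12 = nu_f*Vf + nu_m*(1-Vf) = 0.27*0.39 + 0.33*0.61 = 0.3066

0.3066


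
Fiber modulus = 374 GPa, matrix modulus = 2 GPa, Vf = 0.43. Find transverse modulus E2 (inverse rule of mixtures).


1/E2 = Vf/Ef + (1-Vf)/Em = 0.43/374 + 0.57/2
E2 = 3.49 GPa

3.49 GPa


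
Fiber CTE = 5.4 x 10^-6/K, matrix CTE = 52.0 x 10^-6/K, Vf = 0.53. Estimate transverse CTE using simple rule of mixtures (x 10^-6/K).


alpha_2 = alpha_f*Vf + alpha_m*(1-Vf) = 5.4*0.53 + 52.0*0.47 = 27.3 x 10^-6/K

27.3 x 10^-6/K


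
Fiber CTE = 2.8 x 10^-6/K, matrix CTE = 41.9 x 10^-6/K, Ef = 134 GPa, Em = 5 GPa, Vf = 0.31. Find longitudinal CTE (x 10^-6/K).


E1 = Ef*Vf + Em*(1-Vf) = 44.99
alpha_1 = (alpha_f*Ef*Vf + alpha_m*Em*(1-Vf))/E1 = 5.8 x 10^-6/K

5.8 x 10^-6/K


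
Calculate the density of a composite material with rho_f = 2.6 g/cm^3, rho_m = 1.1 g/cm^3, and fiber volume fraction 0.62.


rho_c = rho_f*Vf + rho_m*(1-Vf) = 2.6*0.62 + 1.1*0.38 = 2.03 g/cm^3

2.03 g/cm^3


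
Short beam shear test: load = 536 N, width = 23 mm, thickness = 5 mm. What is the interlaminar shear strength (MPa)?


ILSS = 3F/(4bh) = 3*536/(4*23*5) = 3.5 MPa

3.5 MPa


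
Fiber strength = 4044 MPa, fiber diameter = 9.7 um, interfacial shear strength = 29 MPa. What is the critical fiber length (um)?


Lc = sigma_f * d / (2 * tau_i) = 4044 * 9.7 / (2 * 29) = 676.3 um

676.3 um


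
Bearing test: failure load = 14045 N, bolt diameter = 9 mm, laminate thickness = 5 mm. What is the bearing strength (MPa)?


sigma_br = F/(d*h) = 14045/(9*5) = 312.1 MPa

312.1 MPa


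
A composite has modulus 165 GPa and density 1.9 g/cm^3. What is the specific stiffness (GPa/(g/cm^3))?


Specific stiffness = E/rho = 165/1.9 = 86.8 GPa/(g/cm^3)

86.8 GPa/(g/cm^3)


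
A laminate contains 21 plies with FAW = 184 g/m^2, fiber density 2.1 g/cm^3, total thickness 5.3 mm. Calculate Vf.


Vf = n * FAW / (rho_f * h * 1000) = 21 * 184 / (2.1 * 5.3 * 1000) = 0.3472

0.3472


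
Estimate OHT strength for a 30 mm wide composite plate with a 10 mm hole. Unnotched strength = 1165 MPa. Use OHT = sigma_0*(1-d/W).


OHT = sigma_0*(1-d/W) = 1165*(1-10/30) = 776.7 MPa

776.7 MPa


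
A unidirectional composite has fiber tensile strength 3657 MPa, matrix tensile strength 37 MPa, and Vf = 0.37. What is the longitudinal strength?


sigma_1 = sigma_f*Vf + sigma_m*(1-Vf) = 3657*0.37 + 37*0.63 = 1376.4 MPa

1376.4 MPa


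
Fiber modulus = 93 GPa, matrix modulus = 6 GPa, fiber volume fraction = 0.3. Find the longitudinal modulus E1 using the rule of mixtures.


E1 = Ef*Vf + Em*(1-Vf) = 93*0.3 + 6*0.7 = 32.1 GPa

32.1 GPa


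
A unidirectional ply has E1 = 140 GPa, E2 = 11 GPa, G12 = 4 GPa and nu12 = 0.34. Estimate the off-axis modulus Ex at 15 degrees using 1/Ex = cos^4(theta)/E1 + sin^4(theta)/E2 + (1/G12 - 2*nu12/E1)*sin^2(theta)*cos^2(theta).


cos^4(15) = 0.870513, sin^4(15) = 0.004487, sin^2(15)*cos^2(15) = 0.0625
1/G12 - 2*nu12/E1 = 1/4 - 2*0.34/140 = 0.245143 GPa^-1
1/Ex = 0.870513/140 + 0.004487/11 + 0.245143*0.0625 = 0.0219473 GPa^-1
Ex = 45.56 GPa

45.56 GPa


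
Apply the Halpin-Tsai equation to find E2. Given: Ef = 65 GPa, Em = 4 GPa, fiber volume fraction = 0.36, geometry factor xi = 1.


eta = (Ef/Em - 1)/(Ef/Em + xi) = (16.25 - 1)/(16.25 + 1) = 0.8841
E2 = Em*(1+xi*eta*Vf)/(1-eta*Vf) = 7.73 GPa

7.73 GPa


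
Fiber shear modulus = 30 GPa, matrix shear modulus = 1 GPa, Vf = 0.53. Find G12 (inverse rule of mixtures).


1/G12 = Vf/Gf + (1-Vf)/Gm = 0.53/30 + 0.47/1
G12 = 2.05 GPa

2.05 GPa


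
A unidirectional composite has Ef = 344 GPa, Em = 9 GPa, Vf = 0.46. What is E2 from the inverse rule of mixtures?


1/E2 = Vf/Ef + (1-Vf)/Em = 0.46/344 + 0.54/9
E2 = 16.3 GPa

16.3 GPa


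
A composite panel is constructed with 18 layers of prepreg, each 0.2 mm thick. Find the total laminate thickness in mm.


h = n * t_ply = 18 * 0.2 = 3.6 mm

3.6 mm


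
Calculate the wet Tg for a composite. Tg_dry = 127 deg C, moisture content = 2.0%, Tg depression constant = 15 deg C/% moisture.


Tg_wet = Tg_dry - k*moisture = 127 - 15*2.0 = 97.0 deg C

97.0 deg C


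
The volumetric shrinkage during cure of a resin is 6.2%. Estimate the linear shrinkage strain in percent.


Linear shrinkage ≈ vol_shrink/3 = 6.2/3 = 2.067%

2.067%


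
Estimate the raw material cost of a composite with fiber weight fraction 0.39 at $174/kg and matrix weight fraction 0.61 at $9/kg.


Cost = cost_f*Wf + cost_m*Wm = 174*0.39 + 9*0.61 = $73.35/kg

$73.35/kg


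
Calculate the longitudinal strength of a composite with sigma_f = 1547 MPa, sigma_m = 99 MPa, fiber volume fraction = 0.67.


sigma_1 = sigma_f*Vf + sigma_m*(1-Vf) = 1547*0.67 + 99*0.33 = 1069.2 MPa

1069.2 MPa


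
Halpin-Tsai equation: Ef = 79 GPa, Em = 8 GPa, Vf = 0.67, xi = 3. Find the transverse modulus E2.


eta = (Ef/Em - 1)/(Ef/Em + xi) = (9.875 - 1)/(9.875 + 3) = 0.6893
E2 = Em*(1+xi*eta*Vf)/(1-eta*Vf) = 35.46 GPa

35.46 GPa


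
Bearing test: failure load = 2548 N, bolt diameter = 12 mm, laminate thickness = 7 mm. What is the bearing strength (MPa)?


sigma_br = F/(d*h) = 2548/(12*7) = 30.3 MPa

30.3 MPa


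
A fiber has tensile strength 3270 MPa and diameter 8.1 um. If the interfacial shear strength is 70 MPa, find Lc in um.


Lc = sigma_f * d / (2 * tau_i) = 3270 * 8.1 / (2 * 70) = 189.2 um

189.2 um


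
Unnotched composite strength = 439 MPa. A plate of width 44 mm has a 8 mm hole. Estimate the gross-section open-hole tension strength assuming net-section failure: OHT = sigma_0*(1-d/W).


OHT = sigma_0*(1-d/W) = 439*(1-8/44) = 359.2 MPa

359.2 MPa


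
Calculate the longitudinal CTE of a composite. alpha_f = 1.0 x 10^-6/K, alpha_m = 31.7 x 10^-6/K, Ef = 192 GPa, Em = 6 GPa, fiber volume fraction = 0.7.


E1 = Ef*Vf + Em*(1-Vf) = 136.2
alpha_1 = (alpha_f*Ef*Vf + alpha_m*Em*(1-Vf))/E1 = 1.41 x 10^-6/K

1.41 x 10^-6/K


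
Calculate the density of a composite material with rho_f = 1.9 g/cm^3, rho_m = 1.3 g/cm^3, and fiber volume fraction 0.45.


rho_c = rho_f*Vf + rho_m*(1-Vf) = 1.9*0.45 + 1.3*0.55 = 1.57 g/cm^3

1.57 g/cm^3


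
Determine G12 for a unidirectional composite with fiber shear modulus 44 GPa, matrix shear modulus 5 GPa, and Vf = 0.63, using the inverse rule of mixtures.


1/G12 = Vf/Gf + (1-Vf)/Gm = 0.63/44 + 0.37/5
G12 = 11.32 GPa

11.32 GPa


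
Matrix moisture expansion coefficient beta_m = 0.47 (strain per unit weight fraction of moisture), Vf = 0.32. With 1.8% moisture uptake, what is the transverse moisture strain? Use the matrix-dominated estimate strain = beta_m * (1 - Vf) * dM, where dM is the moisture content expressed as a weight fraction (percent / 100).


dM = 1.8/100 = 0.018
strain = beta_m * (1-Vf) * dM = 0.47 * 0.68 * 0.018 = 0.0057528

0.0057528


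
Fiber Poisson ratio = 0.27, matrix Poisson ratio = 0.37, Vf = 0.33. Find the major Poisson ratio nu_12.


nu_12 = nu_f*Vf + nu_m*(1-Vf) = 0.27*0.33 + 0.37*0.67 = 0.337

0.337


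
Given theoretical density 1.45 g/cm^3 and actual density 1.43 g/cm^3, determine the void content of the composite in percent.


Void% = (rho_theo - rho_actual)/rho_theo * 100 = (1.45 - 1.43)/1.45 * 100 = 1.38%

1.38%


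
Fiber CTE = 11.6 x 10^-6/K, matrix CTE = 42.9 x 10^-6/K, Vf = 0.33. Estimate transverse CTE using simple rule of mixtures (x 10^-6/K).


alpha_2 = alpha_f*Vf + alpha_m*(1-Vf) = 11.6*0.33 + 42.9*0.67 = 32.6 x 10^-6/K

32.6 x 10^-6/K


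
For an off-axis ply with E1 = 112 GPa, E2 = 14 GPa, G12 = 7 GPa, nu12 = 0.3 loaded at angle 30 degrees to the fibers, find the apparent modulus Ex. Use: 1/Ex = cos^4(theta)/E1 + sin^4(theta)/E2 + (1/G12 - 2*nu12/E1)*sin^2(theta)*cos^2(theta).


cos^4(30) = 0.5625, sin^4(30) = 0.0625, sin^2(30)*cos^2(30) = 0.1875
1/G12 - 2*nu12/E1 = 1/7 - 2*0.3/112 = 0.1375 GPa^-1
1/Ex = 0.5625/112 + 0.0625/14 + 0.1375*0.1875 = 0.0352679 GPa^-1
Ex = 28.35 GPa

28.35 GPa


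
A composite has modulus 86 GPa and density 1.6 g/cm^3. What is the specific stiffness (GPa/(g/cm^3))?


Specific stiffness = E/rho = 86/1.6 = 53.8 GPa/(g/cm^3)

53.8 GPa/(g/cm^3)


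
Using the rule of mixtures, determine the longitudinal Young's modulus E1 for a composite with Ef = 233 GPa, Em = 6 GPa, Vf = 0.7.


E1 = Ef*Vf + Em*(1-Vf) = 233*0.7 + 6*0.3 = 164.9 GPa

164.9 GPa


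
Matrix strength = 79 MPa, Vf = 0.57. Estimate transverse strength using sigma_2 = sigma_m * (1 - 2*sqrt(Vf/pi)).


factor = 1 - 2*sqrt(0.57/pi) = 0.1481
sigma_2 = 79 * 0.1481 = 11.7 MPa

11.7 MPa


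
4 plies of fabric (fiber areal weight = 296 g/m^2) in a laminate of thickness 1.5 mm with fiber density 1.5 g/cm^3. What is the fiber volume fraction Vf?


Vf = n * FAW / (rho_f * h * 1000) = 4 * 296 / (1.5 * 1.5 * 1000) = 0.5262

0.5262


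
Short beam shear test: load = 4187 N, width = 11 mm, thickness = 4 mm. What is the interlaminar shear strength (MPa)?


ILSS = 3F/(4bh) = 3*4187/(4*11*4) = 71.37 MPa

71.37 MPa


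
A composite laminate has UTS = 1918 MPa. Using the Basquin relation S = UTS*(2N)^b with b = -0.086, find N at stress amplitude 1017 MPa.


N = 0.5 * (S/UTS)^(1/b) = 0.5 * (1017/1918)^(1/-0.086) = 799.4290 cycles

799.4290 cycles


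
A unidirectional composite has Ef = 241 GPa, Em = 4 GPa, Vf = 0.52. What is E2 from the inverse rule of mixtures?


1/E2 = Vf/Ef + (1-Vf)/Em = 0.52/241 + 0.48/4
E2 = 8.19 GPa

8.19 GPa


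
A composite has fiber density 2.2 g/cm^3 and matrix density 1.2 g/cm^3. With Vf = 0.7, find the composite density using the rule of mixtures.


rho_c = rho_f*Vf + rho_m*(1-Vf) = 2.2*0.7 + 1.2*0.3 = 1.9 g/cm^3

1.9 g/cm^3


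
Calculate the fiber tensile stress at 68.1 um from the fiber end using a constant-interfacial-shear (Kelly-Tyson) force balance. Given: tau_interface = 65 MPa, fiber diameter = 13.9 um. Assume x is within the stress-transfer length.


Force balance: sigma_f * (pi*d^2/4) = tau * (pi*d) * x  ->  sigma_f = 4 * tau * x / d
sigma_f = 4 * 65 * 68.1 / 13.9 = 1273.8 MPa

1273.8 MPa


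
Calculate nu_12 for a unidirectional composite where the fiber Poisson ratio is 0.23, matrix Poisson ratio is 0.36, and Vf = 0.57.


nu_12 = nu_f*Vf + nu_m*(1-Vf) = 0.23*0.57 + 0.36*0.43 = 0.2859

0.2859


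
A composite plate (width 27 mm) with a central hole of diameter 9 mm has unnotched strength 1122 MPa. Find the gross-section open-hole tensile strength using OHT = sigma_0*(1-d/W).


OHT = sigma_0*(1-d/W) = 1122*(1-9/27) = 748.0 MPa

748.0 MPa


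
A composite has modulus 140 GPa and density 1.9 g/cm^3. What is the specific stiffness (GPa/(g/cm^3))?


Specific stiffness = E/rho = 140/1.9 = 73.7 GPa/(g/cm^3)

73.7 GPa/(g/cm^3)


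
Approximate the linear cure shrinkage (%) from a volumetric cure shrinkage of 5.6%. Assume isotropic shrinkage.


Linear shrinkage ≈ vol_shrink/3 = 5.6/3 = 1.867%

1.867%


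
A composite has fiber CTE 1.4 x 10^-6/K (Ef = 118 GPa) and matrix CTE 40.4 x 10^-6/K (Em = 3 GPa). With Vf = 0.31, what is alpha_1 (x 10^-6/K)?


E1 = Ef*Vf + Em*(1-Vf) = 38.65
alpha_1 = (alpha_f*Ef*Vf + alpha_m*Em*(1-Vf))/E1 = 3.49 x 10^-6/K

3.49 x 10^-6/K


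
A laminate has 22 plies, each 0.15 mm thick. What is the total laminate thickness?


h = n * t_ply = 22 * 0.15 = 3.3 mm

3.3 mm


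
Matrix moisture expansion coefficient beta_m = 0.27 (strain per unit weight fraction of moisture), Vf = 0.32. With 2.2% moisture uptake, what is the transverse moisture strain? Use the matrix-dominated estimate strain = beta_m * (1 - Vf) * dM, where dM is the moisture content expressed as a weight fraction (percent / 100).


dM = 2.2/100 = 0.022
strain = beta_m * (1-Vf) * dM = 0.27 * 0.68 * 0.022 = 0.0040392

0.0040392


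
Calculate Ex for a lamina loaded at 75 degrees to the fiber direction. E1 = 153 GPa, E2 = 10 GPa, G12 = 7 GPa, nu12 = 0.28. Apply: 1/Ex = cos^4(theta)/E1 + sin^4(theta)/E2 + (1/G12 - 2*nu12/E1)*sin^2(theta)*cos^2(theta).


cos^4(75) = 0.004487, sin^4(75) = 0.870513, sin^2(75)*cos^2(75) = 0.0625
1/G12 - 2*nu12/E1 = 1/7 - 2*0.28/153 = 0.139197 GPa^-1
1/Ex = 0.004487/153 + 0.870513/10 + 0.139197*0.0625 = 0.0957804 GPa^-1
Ex = 10.44 GPa

10.44 GPa


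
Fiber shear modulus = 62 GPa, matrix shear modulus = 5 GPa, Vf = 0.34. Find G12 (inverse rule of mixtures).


1/G12 = Vf/Gf + (1-Vf)/Gm = 0.34/62 + 0.66/5
G12 = 7.27 GPa

7.27 GPa


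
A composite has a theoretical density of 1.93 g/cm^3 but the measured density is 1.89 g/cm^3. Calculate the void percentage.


Void% = (rho_theo - rho_actual)/rho_theo * 100 = (1.93 - 1.89)/1.93 * 100 = 2.07%

2.07%


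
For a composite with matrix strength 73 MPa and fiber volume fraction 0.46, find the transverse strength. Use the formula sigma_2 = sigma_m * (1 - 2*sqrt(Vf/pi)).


factor = 1 - 2*sqrt(0.46/pi) = 0.2347
sigma_2 = 73 * 0.2347 = 17.13 MPa

17.13 MPa


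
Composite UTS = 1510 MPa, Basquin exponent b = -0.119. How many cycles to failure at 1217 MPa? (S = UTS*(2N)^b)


N = 0.5 * (S/UTS)^(1/b) = 0.5 * (1217/1510)^(1/-0.119) = 3.0637 cycles

3.0637 cycles


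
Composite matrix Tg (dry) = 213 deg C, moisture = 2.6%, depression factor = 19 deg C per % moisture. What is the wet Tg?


Tg_wet = Tg_dry - k*moisture = 213 - 19*2.6 = 163.6 deg C

163.6 deg C


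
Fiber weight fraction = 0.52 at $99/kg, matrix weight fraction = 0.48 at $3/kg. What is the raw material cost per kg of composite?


Cost = cost_f*Wf + cost_m*Wm = 99*0.52 + 3*0.48 = $52.92/kg

$52.92/kg


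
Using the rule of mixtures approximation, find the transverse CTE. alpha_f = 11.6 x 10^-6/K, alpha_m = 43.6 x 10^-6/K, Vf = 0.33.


alpha_2 = alpha_f*Vf + alpha_m*(1-Vf) = 11.6*0.33 + 43.6*0.67 = 33.0 x 10^-6/K

33.0 x 10^-6/K


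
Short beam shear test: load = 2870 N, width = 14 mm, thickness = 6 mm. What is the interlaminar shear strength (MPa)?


ILSS = 3F/(4bh) = 3*2870/(4*14*6) = 25.63 MPa

25.63 MPa


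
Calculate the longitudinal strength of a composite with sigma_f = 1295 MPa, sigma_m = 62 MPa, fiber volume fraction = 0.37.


sigma_1 = sigma_f*Vf + sigma_m*(1-Vf) = 1295*0.37 + 62*0.63 = 518.2 MPa

518.2 MPa


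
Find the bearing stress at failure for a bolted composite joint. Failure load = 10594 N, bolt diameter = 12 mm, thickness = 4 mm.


sigma_br = F/(d*h) = 10594/(12*4) = 220.7 MPa

220.7 MPa


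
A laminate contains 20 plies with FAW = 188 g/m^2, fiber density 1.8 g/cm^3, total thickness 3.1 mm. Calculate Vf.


Vf = n * FAW / (rho_f * h * 1000) = 20 * 188 / (1.8 * 3.1 * 1000) = 0.6738

0.6738


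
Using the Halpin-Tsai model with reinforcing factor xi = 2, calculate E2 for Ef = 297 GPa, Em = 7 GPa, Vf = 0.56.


eta = (Ef/Em - 1)/(Ef/Em + xi) = (42.4286 - 1)/(42.4286 + 2) = 0.9325
E2 = Em*(1+xi*eta*Vf)/(1-eta*Vf) = 29.95 GPa

29.95 GPa


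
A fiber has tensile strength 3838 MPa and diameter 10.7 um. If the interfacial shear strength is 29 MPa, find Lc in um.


Lc = sigma_f * d / (2 * tau_i) = 3838 * 10.7 / (2 * 29) = 708.0 um

708.0 um


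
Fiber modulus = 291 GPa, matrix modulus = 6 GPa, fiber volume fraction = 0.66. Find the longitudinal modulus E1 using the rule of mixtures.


E1 = Ef*Vf + Em*(1-Vf) = 291*0.66 + 6*0.34 = 194.1 GPa

194.1 GPa


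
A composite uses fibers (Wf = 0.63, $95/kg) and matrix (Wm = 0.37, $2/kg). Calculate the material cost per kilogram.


Cost = cost_f*Wf + cost_m*Wm = 95*0.63 + 2*0.37 = $60.59/kg

$60.59/kg


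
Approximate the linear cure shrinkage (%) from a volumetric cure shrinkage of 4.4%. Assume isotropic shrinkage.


Linear shrinkage ≈ vol_shrink/3 = 4.4/3 = 1.467%

1.467%


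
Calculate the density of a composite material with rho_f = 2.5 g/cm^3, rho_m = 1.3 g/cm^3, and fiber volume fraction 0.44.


rho_c = rho_f*Vf + rho_m*(1-Vf) = 2.5*0.44 + 1.3*0.56 = 1.828 g/cm^3

1.828 g/cm^3


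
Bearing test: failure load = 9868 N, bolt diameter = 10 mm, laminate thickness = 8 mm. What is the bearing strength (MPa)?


sigma_br = F/(d*h) = 9868/(10*8) = 123.4 MPa

123.4 MPa


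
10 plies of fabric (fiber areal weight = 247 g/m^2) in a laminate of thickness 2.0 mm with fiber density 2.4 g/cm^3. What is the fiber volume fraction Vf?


Vf = n * FAW / (rho_f * h * 1000) = 10 * 247 / (2.4 * 2.0 * 1000) = 0.5146

0.5146


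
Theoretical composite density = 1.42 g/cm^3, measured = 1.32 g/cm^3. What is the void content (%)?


Void% = (rho_theo - rho_actual)/rho_theo * 100 = (1.42 - 1.32)/1.42 * 100 = 7.04%

7.04%


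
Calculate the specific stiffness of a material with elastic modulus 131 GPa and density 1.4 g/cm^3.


Specific stiffness = E/rho = 131/1.4 = 93.6 GPa/(g/cm^3)

93.6 GPa/(g/cm^3)


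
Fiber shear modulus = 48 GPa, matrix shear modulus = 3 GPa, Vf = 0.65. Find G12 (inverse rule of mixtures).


1/G12 = Vf/Gf + (1-Vf)/Gm = 0.65/48 + 0.35/3
G12 = 7.68 GPa

7.68 GPa


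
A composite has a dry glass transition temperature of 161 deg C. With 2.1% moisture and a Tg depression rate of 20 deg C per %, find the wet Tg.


Tg_wet = Tg_dry - k*moisture = 161 - 20*2.1 = 119.0 deg C

119.0 deg C


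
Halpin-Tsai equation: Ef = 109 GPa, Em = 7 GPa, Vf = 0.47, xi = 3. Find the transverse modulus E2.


eta = (Ef/Em - 1)/(Ef/Em + xi) = (15.5714 - 1)/(15.5714 + 3) = 0.7846
E2 = Em*(1+xi*eta*Vf)/(1-eta*Vf) = 23.36 GPa

23.36 GPa


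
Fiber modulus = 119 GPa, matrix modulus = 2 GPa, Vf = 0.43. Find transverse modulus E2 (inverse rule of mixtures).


1/E2 = Vf/Ef + (1-Vf)/Em = 0.43/119 + 0.57/2
E2 = 3.46 GPa

3.46 GPa


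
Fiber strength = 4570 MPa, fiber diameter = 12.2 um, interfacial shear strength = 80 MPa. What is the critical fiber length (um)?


Lc = sigma_f * d / (2 * tau_i) = 4570 * 12.2 / (2 * 80) = 348.5 um

348.5 um


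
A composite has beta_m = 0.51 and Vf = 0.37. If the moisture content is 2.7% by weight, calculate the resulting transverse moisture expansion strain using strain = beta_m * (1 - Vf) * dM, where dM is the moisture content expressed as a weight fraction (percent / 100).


dM = 2.7/100 = 0.027
strain = beta_m * (1-Vf) * dM = 0.51 * 0.63 * 0.027 = 0.0086751

0.0086751


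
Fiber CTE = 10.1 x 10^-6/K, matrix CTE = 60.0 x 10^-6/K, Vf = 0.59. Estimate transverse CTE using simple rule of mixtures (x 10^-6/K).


alpha_2 = alpha_f*Vf + alpha_m*(1-Vf) = 10.1*0.59 + 60.0*0.41 = 30.6 x 10^-6/K

30.6 x 10^-6/K


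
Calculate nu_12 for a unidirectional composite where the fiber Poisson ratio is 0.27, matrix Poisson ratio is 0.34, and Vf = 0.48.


nu_12 = nu_f*Vf + nu_m*(1-Vf) = 0.27*0.48 + 0.34*0.52 = 0.3064

0.3064


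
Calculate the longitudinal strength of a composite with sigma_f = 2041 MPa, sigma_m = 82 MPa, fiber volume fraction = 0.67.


sigma_1 = sigma_f*Vf + sigma_m*(1-Vf) = 2041*0.67 + 82*0.33 = 1394.5 MPa

1394.5 MPa


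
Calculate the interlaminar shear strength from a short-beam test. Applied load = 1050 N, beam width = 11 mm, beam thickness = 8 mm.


ILSS = 3F/(4bh) = 3*1050/(4*11*8) = 8.95 MPa

8.95 MPa


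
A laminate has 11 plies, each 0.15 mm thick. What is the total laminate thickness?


h = n * t_ply = 11 * 0.15 = 1.65 mm

1.65 mm


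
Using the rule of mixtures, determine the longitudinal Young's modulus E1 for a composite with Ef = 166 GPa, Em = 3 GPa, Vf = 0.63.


E1 = Ef*Vf + Em*(1-Vf) = 166*0.63 + 3*0.37 = 105.69 GPa

105.69 GPa


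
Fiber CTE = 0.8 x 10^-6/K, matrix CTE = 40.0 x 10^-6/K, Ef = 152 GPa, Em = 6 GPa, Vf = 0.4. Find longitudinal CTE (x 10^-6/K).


E1 = Ef*Vf + Em*(1-Vf) = 64.4
alpha_1 = (alpha_f*Ef*Vf + alpha_m*Em*(1-Vf))/E1 = 2.99 x 10^-6/K

2.99 x 10^-6/K


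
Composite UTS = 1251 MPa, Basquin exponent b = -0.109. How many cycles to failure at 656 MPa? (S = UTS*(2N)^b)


N = 0.5 * (S/UTS)^(1/b) = 0.5 * (656/1251)^(1/-0.109) = 186.6466 cycles

186.6466 cycles


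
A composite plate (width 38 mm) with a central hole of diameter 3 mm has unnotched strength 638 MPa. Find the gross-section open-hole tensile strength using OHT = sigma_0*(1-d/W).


OHT = sigma_0*(1-d/W) = 638*(1-3/38) = 587.6 MPa

587.6 MPa


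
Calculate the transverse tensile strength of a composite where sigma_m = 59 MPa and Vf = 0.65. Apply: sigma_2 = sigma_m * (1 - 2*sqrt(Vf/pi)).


factor = 1 - 2*sqrt(0.65/pi) = 0.0903
sigma_2 = 59 * 0.0903 = 5.33 MPa

5.33 MPa


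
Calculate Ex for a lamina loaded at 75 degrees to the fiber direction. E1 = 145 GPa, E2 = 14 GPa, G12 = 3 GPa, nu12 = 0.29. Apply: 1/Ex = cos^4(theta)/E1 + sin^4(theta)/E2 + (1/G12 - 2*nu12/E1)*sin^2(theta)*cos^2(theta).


cos^4(75) = 0.004487, sin^4(75) = 0.870513, sin^2(75)*cos^2(75) = 0.0625
1/G12 - 2*nu12/E1 = 1/3 - 2*0.29/145 = 0.329333 GPa^-1
1/Ex = 0.004487/145 + 0.870513/14 + 0.329333*0.0625 = 0.0827938 GPa^-1
Ex = 12.08 GPa

12.08 GPa


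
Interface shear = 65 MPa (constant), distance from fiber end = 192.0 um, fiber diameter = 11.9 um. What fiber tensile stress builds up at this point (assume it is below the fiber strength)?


Force balance: sigma_f * (pi*d^2/4) = tau * (pi*d) * x  ->  sigma_f = 4 * tau * x / d
sigma_f = 4 * 65 * 192.0 / 11.9 = 4195.0 MPa

4195.0 MPa


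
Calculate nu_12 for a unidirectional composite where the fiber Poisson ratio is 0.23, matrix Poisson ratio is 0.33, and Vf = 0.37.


nu_12 = nu_f*Vf + nu_m*(1-Vf) = 0.23*0.37 + 0.33*0.63 = 0.293

0.293


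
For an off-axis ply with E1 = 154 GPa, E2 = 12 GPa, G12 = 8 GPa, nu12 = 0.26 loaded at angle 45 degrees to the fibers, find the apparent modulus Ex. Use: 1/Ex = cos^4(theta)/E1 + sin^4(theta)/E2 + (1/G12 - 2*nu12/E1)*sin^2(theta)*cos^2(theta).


cos^4(45) = 0.25, sin^4(45) = 0.25, sin^2(45)*cos^2(45) = 0.25
1/G12 - 2*nu12/E1 = 1/8 - 2*0.26/154 = 0.121623 GPa^-1
1/Ex = 0.25/154 + 0.25/12 + 0.121623*0.25 = 0.0528626 GPa^-1
Ex = 18.92 GPa

18.92 GPa


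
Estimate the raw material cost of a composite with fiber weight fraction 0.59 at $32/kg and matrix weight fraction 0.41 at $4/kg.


Cost = cost_f*Wf + cost_m*Wm = 32*0.59 + 4*0.41 = $20.52/kg

$20.52/kg


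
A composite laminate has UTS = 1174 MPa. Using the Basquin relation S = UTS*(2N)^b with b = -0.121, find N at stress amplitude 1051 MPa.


N = 0.5 * (S/UTS)^(1/b) = 0.5 * (1051/1174)^(1/-0.121) = 1.2480 cycles

1.2480 cycles


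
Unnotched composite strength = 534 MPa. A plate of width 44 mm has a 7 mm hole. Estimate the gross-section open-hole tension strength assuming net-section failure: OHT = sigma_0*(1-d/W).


OHT = sigma_0*(1-d/W) = 534*(1-7/44) = 449.0 MPa

449.0 MPa


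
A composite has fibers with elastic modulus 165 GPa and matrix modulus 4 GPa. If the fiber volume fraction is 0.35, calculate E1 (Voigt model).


E1 = Ef*Vf + Em*(1-Vf) = 165*0.35 + 4*0.65 = 60.35 GPa

60.35 GPa


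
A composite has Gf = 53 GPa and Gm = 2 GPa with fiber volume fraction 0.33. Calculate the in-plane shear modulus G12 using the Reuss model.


1/G12 = Vf/Gf + (1-Vf)/Gm = 0.33/53 + 0.67/2
G12 = 2.93 GPa

2.93 GPa


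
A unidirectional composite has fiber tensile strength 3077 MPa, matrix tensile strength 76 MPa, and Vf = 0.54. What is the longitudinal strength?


sigma_1 = sigma_f*Vf + sigma_m*(1-Vf) = 3077*0.54 + 76*0.46 = 1696.5 MPa

1696.5 MPa


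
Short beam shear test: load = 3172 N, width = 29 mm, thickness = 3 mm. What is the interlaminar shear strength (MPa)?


ILSS = 3F/(4bh) = 3*3172/(4*29*3) = 27.34 MPa

27.34 MPa


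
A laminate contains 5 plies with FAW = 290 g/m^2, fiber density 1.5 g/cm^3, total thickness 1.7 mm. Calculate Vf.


Vf = n * FAW / (rho_f * h * 1000) = 5 * 290 / (1.5 * 1.7 * 1000) = 0.5686

0.5686


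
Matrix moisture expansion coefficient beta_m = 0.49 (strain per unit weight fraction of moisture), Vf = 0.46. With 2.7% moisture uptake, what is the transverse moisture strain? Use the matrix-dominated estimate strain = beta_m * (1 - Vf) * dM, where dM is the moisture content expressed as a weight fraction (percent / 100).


dM = 2.7/100 = 0.027
strain = beta_m * (1-Vf) * dM = 0.49 * 0.54 * 0.027 = 0.0071442

0.0071442


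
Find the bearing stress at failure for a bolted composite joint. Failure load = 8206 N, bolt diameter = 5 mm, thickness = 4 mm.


sigma_br = F/(d*h) = 8206/(5*4) = 410.3 MPa

410.3 MPa


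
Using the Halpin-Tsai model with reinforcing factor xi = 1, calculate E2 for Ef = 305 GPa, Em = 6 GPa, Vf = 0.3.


eta = (Ef/Em - 1)/(Ef/Em + xi) = (50.8333 - 1)/(50.8333 + 1) = 0.9614
E2 = Em*(1+xi*eta*Vf)/(1-eta*Vf) = 10.86 GPa

10.86 GPa


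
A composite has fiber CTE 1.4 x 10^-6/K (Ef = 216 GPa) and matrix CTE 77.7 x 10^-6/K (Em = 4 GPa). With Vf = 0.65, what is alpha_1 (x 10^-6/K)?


E1 = Ef*Vf + Em*(1-Vf) = 141.8
alpha_1 = (alpha_f*Ef*Vf + alpha_m*Em*(1-Vf))/E1 = 2.15 x 10^-6/K

2.15 x 10^-6/K


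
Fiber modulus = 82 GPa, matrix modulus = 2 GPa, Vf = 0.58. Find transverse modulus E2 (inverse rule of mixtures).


1/E2 = Vf/Ef + (1-Vf)/Em = 0.58/82 + 0.42/2
E2 = 4.61 GPa

4.61 GPa


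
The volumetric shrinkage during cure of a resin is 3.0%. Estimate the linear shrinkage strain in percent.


Linear shrinkage ≈ vol_shrink/3 = 3.0/3 = 1.0%

1.0%


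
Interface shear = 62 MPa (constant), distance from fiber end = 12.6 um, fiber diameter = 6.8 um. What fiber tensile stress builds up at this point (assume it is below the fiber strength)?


Force balance: sigma_f * (pi*d^2/4) = tau * (pi*d) * x  ->  sigma_f = 4 * tau * x / d
sigma_f = 4 * 62 * 12.6 / 6.8 = 459.5 MPa

459.5 MPa


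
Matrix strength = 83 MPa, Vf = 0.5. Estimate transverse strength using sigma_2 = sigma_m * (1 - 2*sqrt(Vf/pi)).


factor = 1 - 2*sqrt(0.5/pi) = 0.2021
sigma_2 = 83 * 0.2021 = 16.78 MPa

16.78 MPa


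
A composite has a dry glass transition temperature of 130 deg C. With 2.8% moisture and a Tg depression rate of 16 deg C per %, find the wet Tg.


Tg_wet = Tg_dry - k*moisture = 130 - 16*2.8 = 85.2 deg C

85.2 deg C


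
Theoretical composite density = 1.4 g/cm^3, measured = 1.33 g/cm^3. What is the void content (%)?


Void% = (rho_theo - rho_actual)/rho_theo * 100 = (1.4 - 1.33)/1.4 * 100 = 5.0%

5.0%


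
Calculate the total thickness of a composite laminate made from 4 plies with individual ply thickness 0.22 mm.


h = n * t_ply = 4 * 0.22 = 0.88 mm

0.88 mm


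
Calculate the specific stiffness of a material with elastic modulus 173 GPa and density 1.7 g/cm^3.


Specific stiffness = E/rho = 173/1.7 = 101.8 GPa/(g/cm^3)

101.8 GPa/(g/cm^3)


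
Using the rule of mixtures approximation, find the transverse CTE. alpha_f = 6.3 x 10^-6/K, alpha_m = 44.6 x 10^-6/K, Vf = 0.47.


alpha_2 = alpha_f*Vf + alpha_m*(1-Vf) = 6.3*0.47 + 44.6*0.53 = 26.6 x 10^-6/K

26.6 x 10^-6/K


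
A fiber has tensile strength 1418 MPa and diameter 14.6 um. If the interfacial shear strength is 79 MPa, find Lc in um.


Lc = sigma_f * d / (2 * tau_i) = 1418 * 14.6 / (2 * 79) = 131.0 um

131.0 um


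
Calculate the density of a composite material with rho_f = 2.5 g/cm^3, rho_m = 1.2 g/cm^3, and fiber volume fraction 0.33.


rho_c = rho_f*Vf + rho_m*(1-Vf) = 2.5*0.33 + 1.2*0.67 = 1.629 g/cm^3

1.629 g/cm^3


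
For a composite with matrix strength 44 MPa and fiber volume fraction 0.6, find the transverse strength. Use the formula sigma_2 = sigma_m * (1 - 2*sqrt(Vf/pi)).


factor = 1 - 2*sqrt(0.6/pi) = 0.126
sigma_2 = 44 * 0.126 = 5.54 MPa

5.54 MPa


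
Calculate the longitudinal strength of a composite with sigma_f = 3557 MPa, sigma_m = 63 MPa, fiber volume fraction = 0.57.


sigma_1 = sigma_f*Vf + sigma_m*(1-Vf) = 3557*0.57 + 63*0.43 = 2054.6 MPa

2054.6 MPa


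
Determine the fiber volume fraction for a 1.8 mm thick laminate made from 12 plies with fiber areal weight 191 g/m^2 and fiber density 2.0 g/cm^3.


Vf = n * FAW / (rho_f * h * 1000) = 12 * 191 / (2.0 * 1.8 * 1000) = 0.6367

0.6367


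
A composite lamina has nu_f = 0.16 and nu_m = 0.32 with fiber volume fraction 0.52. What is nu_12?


nu_12 = nu_f*Vf + nu_m*(1-Vf) = 0.16*0.52 + 0.32*0.48 = 0.2368

0.2368


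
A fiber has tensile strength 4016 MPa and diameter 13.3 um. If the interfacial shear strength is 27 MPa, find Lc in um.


Lc = sigma_f * d / (2 * tau_i) = 4016 * 13.3 / (2 * 27) = 989.1 um

989.1 um


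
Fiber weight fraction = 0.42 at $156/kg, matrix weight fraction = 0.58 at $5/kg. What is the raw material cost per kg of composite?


Cost = cost_f*Wf + cost_m*Wm = 156*0.42 + 5*0.58 = $68.42/kg

$68.42/kg


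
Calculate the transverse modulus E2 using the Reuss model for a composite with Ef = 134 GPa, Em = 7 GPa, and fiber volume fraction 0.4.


1/E2 = Vf/Ef + (1-Vf)/Em = 0.4/134 + 0.6/7
E2 = 11.27 GPa

11.27 GPa


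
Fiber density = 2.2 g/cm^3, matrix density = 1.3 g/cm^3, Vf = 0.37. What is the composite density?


rho_c = rho_f*Vf + rho_m*(1-Vf) = 2.2*0.37 + 1.3*0.63 = 1.633 g/cm^3

1.633 g/cm^3


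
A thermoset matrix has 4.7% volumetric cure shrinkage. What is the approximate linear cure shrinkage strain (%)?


Linear shrinkage ≈ vol_shrink/3 = 4.7/3 = 1.567%

1.567%


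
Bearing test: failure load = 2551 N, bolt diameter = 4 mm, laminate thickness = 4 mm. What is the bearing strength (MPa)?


sigma_br = F/(d*h) = 2551/(4*4) = 159.4 MPa

159.4 MPa


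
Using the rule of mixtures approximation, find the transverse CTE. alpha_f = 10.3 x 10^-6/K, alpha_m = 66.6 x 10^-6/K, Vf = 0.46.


alpha_2 = alpha_f*Vf + alpha_m*(1-Vf) = 10.3*0.46 + 66.6*0.54 = 40.7 x 10^-6/K

40.7 x 10^-6/K


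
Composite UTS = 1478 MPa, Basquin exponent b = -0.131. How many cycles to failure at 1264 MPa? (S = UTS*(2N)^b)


N = 0.5 * (S/UTS)^(1/b) = 0.5 * (1264/1478)^(1/-0.131) = 1.6501 cycles

1.6501 cycles


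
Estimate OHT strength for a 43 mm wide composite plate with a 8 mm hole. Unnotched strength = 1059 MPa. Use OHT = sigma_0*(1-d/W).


OHT = sigma_0*(1-d/W) = 1059*(1-8/43) = 862.0 MPa

862.0 MPa


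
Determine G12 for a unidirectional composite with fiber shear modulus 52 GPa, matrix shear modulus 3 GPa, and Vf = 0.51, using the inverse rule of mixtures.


1/G12 = Vf/Gf + (1-Vf)/Gm = 0.51/52 + 0.49/3
G12 = 5.78 GPa

5.78 GPa


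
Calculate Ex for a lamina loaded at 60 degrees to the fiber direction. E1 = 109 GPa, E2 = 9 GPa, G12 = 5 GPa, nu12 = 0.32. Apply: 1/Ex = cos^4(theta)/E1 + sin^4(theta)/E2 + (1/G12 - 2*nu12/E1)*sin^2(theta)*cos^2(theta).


cos^4(60) = 0.0625, sin^4(60) = 0.5625, sin^2(60)*cos^2(60) = 0.1875
1/G12 - 2*nu12/E1 = 1/5 - 2*0.32/109 = 0.194128 GPa^-1
1/Ex = 0.0625/109 + 0.5625/9 + 0.194128*0.1875 = 0.0994725 GPa^-1
Ex = 10.05 GPa

10.05 GPa


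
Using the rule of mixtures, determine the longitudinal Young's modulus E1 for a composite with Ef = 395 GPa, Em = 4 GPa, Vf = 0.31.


E1 = Ef*Vf + Em*(1-Vf) = 395*0.31 + 4*0.69 = 125.21 GPa

125.21 GPa


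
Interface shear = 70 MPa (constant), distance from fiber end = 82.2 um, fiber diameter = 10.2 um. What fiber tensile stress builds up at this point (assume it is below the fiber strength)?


Force balance: sigma_f * (pi*d^2/4) = tau * (pi*d) * x  ->  sigma_f = 4 * tau * x / d
sigma_f = 4 * 70 * 82.2 / 10.2 = 2256.5 MPa

2256.5 MPa


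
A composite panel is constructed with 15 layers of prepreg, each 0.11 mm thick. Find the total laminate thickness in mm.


h = n * t_ply = 15 * 0.11 = 1.65 mm

1.65 mm


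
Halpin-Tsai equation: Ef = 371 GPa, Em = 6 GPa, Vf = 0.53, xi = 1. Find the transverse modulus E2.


eta = (Ef/Em - 1)/(Ef/Em + xi) = (61.8333 - 1)/(61.8333 + 1) = 0.9682
E2 = Em*(1+xi*eta*Vf)/(1-eta*Vf) = 18.65 GPa

18.65 GPa


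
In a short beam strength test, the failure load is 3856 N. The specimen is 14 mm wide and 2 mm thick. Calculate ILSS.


ILSS = 3F/(4bh) = 3*3856/(4*14*2) = 103.29 MPa

103.29 MPa


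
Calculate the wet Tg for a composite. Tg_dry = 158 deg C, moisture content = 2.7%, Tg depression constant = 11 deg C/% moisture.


Tg_wet = Tg_dry - k*moisture = 158 - 11*2.7 = 128.3 deg C

128.3 deg C


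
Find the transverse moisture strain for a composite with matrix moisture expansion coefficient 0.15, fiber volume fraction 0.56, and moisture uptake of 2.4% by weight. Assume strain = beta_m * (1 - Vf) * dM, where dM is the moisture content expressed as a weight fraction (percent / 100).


dM = 2.4/100 = 0.024
strain = beta_m * (1-Vf) * dM = 0.15 * 0.44 * 0.024 = 0.001584

0.001584


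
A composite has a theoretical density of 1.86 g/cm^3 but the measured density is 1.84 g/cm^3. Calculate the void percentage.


Void% = (rho_theo - rho_actual)/rho_theo * 100 = (1.86 - 1.84)/1.86 * 100 = 1.08%

1.08%


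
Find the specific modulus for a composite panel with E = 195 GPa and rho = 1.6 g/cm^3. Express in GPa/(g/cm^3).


Specific stiffness = E/rho = 195/1.6 = 121.9 GPa/(g/cm^3)

121.9 GPa/(g/cm^3)


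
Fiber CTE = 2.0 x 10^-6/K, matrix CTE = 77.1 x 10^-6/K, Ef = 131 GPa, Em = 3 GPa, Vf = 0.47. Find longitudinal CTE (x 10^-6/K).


E1 = Ef*Vf + Em*(1-Vf) = 63.16
alpha_1 = (alpha_f*Ef*Vf + alpha_m*Em*(1-Vf))/E1 = 3.89 x 10^-6/K

3.89 x 10^-6/K


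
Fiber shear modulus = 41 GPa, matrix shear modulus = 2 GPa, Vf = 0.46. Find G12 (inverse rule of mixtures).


1/G12 = Vf/Gf + (1-Vf)/Gm = 0.46/41 + 0.54/2
G12 = 3.56 GPa

3.56 GPa


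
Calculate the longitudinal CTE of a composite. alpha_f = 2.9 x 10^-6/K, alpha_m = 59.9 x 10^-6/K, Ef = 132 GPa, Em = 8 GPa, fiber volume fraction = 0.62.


E1 = Ef*Vf + Em*(1-Vf) = 84.88
alpha_1 = (alpha_f*Ef*Vf + alpha_m*Em*(1-Vf))/E1 = 4.94 x 10^-6/K

4.94 x 10^-6/K


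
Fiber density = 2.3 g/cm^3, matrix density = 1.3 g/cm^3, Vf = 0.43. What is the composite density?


rho_c = rho_f*Vf + rho_m*(1-Vf) = 2.3*0.43 + 1.3*0.57 = 1.73 g/cm^3

1.73 g/cm^3


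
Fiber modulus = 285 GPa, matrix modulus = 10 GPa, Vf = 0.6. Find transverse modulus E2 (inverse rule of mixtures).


1/E2 = Vf/Ef + (1-Vf)/Em = 0.6/285 + 0.4/10
E2 = 23.75 GPa

23.75 GPa


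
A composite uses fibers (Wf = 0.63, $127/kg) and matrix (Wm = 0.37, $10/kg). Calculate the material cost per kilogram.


Cost = cost_f*Wf + cost_m*Wm = 127*0.63 + 10*0.37 = $83.71/kg

$83.71/kg


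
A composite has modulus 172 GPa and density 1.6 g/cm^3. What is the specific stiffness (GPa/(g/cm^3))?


Specific stiffness = E/rho = 172/1.6 = 107.5 GPa/(g/cm^3)

107.5 GPa/(g/cm^3)


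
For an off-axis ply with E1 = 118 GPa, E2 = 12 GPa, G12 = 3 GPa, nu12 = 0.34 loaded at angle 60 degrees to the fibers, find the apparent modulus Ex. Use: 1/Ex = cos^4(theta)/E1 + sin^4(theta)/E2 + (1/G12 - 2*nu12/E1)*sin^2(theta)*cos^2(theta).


cos^4(60) = 0.0625, sin^4(60) = 0.5625, sin^2(60)*cos^2(60) = 0.1875
1/G12 - 2*nu12/E1 = 1/3 - 2*0.34/118 = 0.327571 GPa^-1
1/Ex = 0.0625/118 + 0.5625/12 + 0.327571*0.1875 = 0.1088242 GPa^-1
Ex = 9.19 GPa

9.19 GPa


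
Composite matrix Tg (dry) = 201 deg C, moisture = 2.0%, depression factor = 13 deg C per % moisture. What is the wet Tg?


Tg_wet = Tg_dry - k*moisture = 201 - 13*2.0 = 175.0 deg C

175.0 deg C


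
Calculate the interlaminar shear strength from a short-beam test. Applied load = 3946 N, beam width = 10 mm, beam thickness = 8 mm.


ILSS = 3F/(4bh) = 3*3946/(4*10*8) = 36.99 MPa

36.99 MPa


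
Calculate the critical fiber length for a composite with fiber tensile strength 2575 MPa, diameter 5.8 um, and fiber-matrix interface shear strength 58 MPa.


Lc = sigma_f * d / (2 * tau_i) = 2575 * 5.8 / (2 * 58) = 128.8 um

128.8 um


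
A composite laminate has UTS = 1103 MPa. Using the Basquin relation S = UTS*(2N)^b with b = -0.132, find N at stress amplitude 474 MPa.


N = 0.5 * (S/UTS)^(1/b) = 0.5 * (474/1103)^(1/-0.132) = 300.4253 cycles

300.4253 cycles


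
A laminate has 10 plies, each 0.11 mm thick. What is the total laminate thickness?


h = n * t_ply = 10 * 0.11 = 1.1 mm

1.1 mm


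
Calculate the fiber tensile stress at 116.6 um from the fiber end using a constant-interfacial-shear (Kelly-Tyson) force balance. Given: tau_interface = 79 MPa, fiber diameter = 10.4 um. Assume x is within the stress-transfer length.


Force balance: sigma_f * (pi*d^2/4) = tau * (pi*d) * x  ->  sigma_f = 4 * tau * x / d
sigma_f = 4 * 79 * 116.6 / 10.4 = 3542.8 MPa

3542.8 MPa


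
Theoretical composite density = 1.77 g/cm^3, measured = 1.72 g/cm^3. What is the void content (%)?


Void% = (rho_theo - rho_actual)/rho_theo * 100 = (1.77 - 1.72)/1.77 * 100 = 2.82%

2.82%


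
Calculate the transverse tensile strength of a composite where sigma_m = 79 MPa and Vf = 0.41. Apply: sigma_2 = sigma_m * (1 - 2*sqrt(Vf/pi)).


factor = 1 - 2*sqrt(0.41/pi) = 0.2775
sigma_2 = 79 * 0.2775 = 21.92 MPa

21.92 MPa


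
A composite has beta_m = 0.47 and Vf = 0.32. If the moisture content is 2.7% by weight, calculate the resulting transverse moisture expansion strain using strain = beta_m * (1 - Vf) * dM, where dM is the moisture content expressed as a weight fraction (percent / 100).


dM = 2.7/100 = 0.027
strain = beta_m * (1-Vf) * dM = 0.47 * 0.68 * 0.027 = 0.0086292

0.0086292


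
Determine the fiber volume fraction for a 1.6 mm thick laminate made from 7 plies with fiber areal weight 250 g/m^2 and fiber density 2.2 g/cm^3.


Vf = n * FAW / (rho_f * h * 1000) = 7 * 250 / (2.2 * 1.6 * 1000) = 0.4972

0.4972


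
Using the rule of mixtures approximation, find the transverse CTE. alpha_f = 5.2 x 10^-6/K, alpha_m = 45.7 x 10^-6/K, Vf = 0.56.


alpha_2 = alpha_f*Vf + alpha_m*(1-Vf) = 5.2*0.56 + 45.7*0.44 = 23.0 x 10^-6/K

23.0 x 10^-6/K


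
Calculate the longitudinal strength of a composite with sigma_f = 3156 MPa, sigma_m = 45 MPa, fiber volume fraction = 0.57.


sigma_1 = sigma_f*Vf + sigma_m*(1-Vf) = 3156*0.57 + 45*0.43 = 1818.3 MPa

1818.3 MPa


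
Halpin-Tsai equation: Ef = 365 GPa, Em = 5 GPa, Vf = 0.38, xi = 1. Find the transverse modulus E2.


eta = (Ef/Em - 1)/(Ef/Em + xi) = (73.0 - 1)/(73.0 + 1) = 0.973
E2 = Em*(1+xi*eta*Vf)/(1-eta*Vf) = 10.87 GPa

10.87 GPa


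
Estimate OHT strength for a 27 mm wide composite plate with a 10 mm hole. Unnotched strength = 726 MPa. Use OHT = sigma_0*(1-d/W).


OHT = sigma_0*(1-d/W) = 726*(1-10/27) = 457.1 MPa

457.1 MPa


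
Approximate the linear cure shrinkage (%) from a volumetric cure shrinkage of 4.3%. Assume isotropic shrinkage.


Linear shrinkage ≈ vol_shrink/3 = 4.3/3 = 1.433%

1.433%


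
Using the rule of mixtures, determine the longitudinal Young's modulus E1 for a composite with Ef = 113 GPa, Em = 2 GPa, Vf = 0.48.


E1 = Ef*Vf + Em*(1-Vf) = 113*0.48 + 2*0.52 = 55.28 GPa

55.28 GPa


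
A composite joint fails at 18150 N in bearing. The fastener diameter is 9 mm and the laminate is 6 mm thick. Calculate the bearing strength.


sigma_br = F/(d*h) = 18150/(9*6) = 336.1 MPa

336.1 MPa


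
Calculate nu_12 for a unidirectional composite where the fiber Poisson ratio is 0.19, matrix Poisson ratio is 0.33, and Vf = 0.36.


nu_12 = nu_f*Vf + nu_m*(1-Vf) = 0.19*0.36 + 0.33*0.64 = 0.2796

0.2796
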